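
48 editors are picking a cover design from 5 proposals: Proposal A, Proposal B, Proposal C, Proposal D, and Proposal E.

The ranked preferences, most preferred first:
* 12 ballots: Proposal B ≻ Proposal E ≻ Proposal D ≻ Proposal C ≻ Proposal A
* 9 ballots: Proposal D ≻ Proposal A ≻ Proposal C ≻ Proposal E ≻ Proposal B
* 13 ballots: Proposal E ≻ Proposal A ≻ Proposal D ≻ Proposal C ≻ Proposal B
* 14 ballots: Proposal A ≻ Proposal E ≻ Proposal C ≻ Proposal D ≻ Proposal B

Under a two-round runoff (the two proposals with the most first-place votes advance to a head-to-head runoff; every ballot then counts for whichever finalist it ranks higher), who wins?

Proposal E

Round 1 first-place votes: Proposal A 14, Proposal B 12, Proposal C 0, Proposal D 9, Proposal E 13. Proposal A and Proposal E advance.
Runoff: Proposal A is ranked above Proposal E on 23 ballots, Proposal E above Proposal A on 25.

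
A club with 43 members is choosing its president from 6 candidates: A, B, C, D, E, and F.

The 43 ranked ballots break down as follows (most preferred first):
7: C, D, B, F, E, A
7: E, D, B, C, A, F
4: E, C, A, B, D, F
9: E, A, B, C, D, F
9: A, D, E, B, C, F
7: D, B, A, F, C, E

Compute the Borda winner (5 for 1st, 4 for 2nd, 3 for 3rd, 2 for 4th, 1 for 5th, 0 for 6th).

D

A: 7×0 + 7×1 + 4×3 + 9×4 + 9×5 + 7×3 = 121
B: 7×3 + 7×3 + 4×2 + 9×3 + 9×2 + 7×4 = 123
C: 7×5 + 7×2 + 4×4 + 9×2 + 9×1 + 7×1 = 99
D: 7×4 + 7×4 + 4×1 + 9×1 + 9×4 + 7×5 = 140
E: 7×1 + 7×5 + 4×5 + 9×5 + 9×3 + 7×0 = 134
F: 7×2 + 7×0 + 4×0 + 9×0 + 9×0 + 7×2 = 28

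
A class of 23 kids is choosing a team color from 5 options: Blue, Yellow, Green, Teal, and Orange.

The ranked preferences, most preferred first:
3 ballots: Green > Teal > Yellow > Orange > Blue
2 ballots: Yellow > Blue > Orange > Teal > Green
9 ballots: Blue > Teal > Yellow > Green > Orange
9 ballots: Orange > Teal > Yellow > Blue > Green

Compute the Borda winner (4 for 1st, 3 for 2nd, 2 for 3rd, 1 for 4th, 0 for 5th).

Teal

Blue: 3×0 + 2×3 + 9×4 + 9×1 = 51
Yellow: 3×2 + 2×4 + 9×2 + 9×2 = 50
Green: 3×4 + 2×0 + 9×1 + 9×0 = 21
Teal: 3×3 + 2×1 + 9×3 + 9×3 = 65
Orange: 3×1 + 2×2 + 9×0 + 9×4 = 43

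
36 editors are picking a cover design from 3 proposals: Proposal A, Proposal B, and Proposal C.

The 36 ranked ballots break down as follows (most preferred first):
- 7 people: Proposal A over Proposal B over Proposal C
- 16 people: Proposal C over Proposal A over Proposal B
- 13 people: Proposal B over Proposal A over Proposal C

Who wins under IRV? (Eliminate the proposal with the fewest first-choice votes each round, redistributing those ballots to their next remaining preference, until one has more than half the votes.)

Proposal B

Round 1: Proposal A 7, Proposal B 13, Proposal C 16. Proposal A eliminated.
Round 2: Proposal B 20, Proposal C 16. Proposal B has a majority (≥19).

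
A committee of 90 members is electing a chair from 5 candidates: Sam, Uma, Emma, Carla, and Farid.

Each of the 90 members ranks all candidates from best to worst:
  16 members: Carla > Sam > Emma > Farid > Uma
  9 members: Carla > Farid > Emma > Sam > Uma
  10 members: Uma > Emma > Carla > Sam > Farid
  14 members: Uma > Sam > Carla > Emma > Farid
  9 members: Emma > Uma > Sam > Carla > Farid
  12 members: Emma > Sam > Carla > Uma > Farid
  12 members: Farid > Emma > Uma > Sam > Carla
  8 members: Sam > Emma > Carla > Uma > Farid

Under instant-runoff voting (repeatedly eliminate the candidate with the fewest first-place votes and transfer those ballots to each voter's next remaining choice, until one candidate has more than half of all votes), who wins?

Emma

Round 1: Sam 8, Uma 24, Emma 21, Carla 25, Farid 12. Sam eliminated.
Round 2: Uma 24, Emma 29, Carla 25, Farid 12. Farid eliminated.
Round 3: Uma 24, Emma 41, Carla 25. Uma eliminated.
Round 4: Emma 51, Carla 39. Emma has a majority (≥46).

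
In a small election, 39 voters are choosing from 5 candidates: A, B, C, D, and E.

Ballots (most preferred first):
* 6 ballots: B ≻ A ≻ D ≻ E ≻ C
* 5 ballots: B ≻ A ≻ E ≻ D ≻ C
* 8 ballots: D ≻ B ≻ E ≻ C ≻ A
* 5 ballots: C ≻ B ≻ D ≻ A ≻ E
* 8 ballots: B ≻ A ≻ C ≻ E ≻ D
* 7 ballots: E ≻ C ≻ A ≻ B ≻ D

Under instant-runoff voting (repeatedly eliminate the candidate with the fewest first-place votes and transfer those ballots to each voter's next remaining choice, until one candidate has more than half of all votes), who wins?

B

Round 1: A 0, B 19, C 5, D 8, E 7. A eliminated.
Round 2: B 19, C 5, D 8, E 7. C eliminated.
Round 3: B 24, D 8, E 7. B has a majority (≥20).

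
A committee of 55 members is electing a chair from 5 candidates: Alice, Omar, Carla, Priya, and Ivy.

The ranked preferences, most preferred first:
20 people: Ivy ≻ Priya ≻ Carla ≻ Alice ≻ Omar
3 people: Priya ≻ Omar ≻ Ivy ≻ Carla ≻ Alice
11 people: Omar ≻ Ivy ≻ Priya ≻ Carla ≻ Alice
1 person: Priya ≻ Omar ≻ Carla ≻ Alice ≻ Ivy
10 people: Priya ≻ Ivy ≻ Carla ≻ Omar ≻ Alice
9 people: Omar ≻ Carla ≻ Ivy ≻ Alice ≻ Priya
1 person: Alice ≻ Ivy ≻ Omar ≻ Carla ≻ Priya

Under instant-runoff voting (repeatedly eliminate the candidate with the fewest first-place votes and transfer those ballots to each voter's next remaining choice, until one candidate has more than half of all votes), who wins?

Ivy

Round 1: Alice 1, Omar 20, Carla 0, Priya 14, Ivy 20. Carla eliminated.
Round 2: Alice 1, Omar 20, Priya 14, Ivy 20. Alice eliminated.
Round 3: Omar 20, Priya 14, Ivy 21. Priya eliminated.
Round 4: Omar 24, Ivy 31. Ivy has a majority (≥28).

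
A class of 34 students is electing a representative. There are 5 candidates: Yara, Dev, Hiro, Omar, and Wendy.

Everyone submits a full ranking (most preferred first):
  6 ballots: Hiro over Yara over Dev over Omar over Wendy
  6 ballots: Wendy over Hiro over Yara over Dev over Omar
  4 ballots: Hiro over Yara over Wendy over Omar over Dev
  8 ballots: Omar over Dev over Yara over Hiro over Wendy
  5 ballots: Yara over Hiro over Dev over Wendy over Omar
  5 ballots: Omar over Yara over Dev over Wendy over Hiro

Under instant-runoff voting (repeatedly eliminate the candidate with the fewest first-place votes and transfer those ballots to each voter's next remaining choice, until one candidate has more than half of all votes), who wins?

Hiro

Round 1: Yara 5, Dev 0, Hiro 10, Omar 13, Wendy 6. Dev eliminated.
Round 2: Yara 5, Hiro 10, Omar 13, Wendy 6. Yara eliminated.
Round 3: Hiro 15, Omar 13, Wendy 6. Wendy eliminated.
Round 4: Hiro 21, Omar 13. Hiro has a majority (≥18).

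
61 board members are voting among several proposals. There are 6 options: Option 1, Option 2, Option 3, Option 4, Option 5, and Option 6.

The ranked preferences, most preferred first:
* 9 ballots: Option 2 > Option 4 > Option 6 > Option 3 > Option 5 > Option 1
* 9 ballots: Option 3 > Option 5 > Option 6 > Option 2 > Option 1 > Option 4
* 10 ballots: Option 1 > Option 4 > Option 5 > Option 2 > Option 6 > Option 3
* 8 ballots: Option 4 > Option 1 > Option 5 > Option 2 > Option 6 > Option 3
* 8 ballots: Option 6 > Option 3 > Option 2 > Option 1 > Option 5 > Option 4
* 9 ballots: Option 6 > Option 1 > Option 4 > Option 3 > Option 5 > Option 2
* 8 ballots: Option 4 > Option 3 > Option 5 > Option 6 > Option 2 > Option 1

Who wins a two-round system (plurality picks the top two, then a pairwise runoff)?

Option 4

Round 1 first-place votes: Option 1 10, Option 2 9, Option 3 9, Option 4 16, Option 5 0, Option 6 17. Option 6 and Option 4 advance.
Runoff: Option 6 is ranked above Option 4 on 26 ballots, Option 4 above Option 6 on 35.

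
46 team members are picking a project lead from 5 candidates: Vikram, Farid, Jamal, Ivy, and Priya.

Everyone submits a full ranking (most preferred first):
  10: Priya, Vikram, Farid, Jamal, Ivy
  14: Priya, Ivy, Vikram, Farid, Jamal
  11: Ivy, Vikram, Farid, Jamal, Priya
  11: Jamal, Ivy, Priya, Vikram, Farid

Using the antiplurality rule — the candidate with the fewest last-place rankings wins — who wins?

Vikram

Last-place votes: Vikram 0, Farid 11, Jamal 14, Ivy 10, Priya 11.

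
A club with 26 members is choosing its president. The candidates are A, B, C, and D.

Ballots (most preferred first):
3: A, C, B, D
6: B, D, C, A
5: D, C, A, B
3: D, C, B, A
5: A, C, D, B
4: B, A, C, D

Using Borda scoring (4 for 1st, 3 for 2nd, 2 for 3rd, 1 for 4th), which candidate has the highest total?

C

A: 3×4 + 6×1 + 5×2 + 3×1 + 5×4 + 4×3 = 63
B: 3×2 + 6×4 + 5×1 + 3×2 + 5×1 + 4×4 = 62
C: 3×3 + 6×2 + 5×3 + 3×3 + 5×3 + 4×2 = 68
D: 3×1 + 6×3 + 5×4 + 3×4 + 5×2 + 4×1 = 67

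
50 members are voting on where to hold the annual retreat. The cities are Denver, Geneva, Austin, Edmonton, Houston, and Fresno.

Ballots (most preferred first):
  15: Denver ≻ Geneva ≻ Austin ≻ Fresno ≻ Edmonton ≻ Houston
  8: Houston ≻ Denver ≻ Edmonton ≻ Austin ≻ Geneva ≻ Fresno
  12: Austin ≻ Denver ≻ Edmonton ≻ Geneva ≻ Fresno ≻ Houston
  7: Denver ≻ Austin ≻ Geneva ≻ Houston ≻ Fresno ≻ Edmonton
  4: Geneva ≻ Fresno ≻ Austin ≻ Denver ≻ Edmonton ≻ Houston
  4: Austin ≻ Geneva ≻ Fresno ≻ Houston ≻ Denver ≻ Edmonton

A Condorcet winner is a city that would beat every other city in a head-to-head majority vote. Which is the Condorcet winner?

Denver

Denver vs Geneva: 42–8
Denver vs Austin: 30–20
Denver vs Edmonton: 50–0
Denver vs Houston: 38–12
Denver vs Fresno: 42–8
Denver beats every other city.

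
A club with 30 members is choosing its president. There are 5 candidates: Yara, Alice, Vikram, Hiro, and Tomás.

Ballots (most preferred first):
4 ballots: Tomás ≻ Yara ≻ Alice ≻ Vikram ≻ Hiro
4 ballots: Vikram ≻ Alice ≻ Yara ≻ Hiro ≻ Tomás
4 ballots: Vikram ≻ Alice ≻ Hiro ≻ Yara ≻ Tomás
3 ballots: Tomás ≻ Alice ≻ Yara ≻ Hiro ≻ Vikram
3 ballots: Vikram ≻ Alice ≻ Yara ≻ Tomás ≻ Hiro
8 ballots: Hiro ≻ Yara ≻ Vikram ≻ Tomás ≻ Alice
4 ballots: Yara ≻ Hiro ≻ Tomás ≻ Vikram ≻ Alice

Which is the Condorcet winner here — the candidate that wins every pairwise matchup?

Yara

Yara vs Alice: 16–14
Yara vs Vikram: 19–11
Yara vs Hiro: 18–12
Yara vs Tomás: 23–7
Yara beats every other candidate.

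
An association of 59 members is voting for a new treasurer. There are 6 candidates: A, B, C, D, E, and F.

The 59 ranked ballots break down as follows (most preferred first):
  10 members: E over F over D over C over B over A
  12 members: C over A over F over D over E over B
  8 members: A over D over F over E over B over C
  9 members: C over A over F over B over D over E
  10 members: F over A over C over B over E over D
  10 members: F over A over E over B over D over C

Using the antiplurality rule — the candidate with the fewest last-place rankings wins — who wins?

Last-place votes: A 10, B 12, C 18, D 10, E 9, F 0.

F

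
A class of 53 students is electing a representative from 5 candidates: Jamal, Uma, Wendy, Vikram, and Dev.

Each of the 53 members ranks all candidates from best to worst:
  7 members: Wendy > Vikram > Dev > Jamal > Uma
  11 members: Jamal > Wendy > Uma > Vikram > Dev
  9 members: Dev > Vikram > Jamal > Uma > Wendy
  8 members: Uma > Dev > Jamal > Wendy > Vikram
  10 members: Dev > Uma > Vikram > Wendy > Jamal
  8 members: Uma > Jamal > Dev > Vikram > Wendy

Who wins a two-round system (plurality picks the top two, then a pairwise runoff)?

Uma

Round 1 first-place votes: Jamal 11, Uma 16, Wendy 7, Vikram 0, Dev 19. Dev and Uma advance.
Runoff: Dev is ranked above Uma on 26 ballots, Uma above Dev on 27.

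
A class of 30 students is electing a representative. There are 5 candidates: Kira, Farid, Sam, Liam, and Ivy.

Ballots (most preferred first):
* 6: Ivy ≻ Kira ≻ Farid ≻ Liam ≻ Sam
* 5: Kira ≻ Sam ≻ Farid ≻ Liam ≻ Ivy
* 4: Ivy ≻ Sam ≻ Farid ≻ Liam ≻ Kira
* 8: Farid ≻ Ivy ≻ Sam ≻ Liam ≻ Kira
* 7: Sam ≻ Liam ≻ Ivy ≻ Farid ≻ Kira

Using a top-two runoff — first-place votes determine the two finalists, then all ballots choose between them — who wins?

Ivy

Round 1 first-place votes: Kira 5, Farid 8, Sam 7, Liam 0, Ivy 10. Ivy and Farid advance.
Runoff: Ivy is ranked above Farid on 17 ballots, Farid above Ivy on 13.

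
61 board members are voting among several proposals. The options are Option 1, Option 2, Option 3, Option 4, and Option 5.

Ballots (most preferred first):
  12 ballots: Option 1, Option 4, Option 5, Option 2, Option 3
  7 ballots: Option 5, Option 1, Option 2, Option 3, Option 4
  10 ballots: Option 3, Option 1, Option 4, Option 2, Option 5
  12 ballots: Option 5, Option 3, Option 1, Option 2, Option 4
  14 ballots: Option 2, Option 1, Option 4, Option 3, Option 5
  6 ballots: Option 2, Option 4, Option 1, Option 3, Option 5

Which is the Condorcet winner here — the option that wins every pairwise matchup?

Option 1

Option 1 vs Option 2: 41–20
Option 1 vs Option 3: 39–22
Option 1 vs Option 4: 55–6
Option 1 vs Option 5: 42–19
Option 1 beats every other option.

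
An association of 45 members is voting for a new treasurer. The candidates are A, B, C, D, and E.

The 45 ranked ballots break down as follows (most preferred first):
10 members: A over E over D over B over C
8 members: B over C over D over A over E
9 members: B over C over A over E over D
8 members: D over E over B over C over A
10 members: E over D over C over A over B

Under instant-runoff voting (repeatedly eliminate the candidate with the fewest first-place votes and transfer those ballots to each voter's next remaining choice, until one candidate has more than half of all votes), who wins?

E

Round 1: A 10, B 17, C 0, D 8, E 10. C eliminated.
Round 2: A 10, B 17, D 8, E 10. D eliminated.
Round 3: A 10, B 17, E 18. A eliminated.
Round 4: B 17, E 28. E has a majority (≥23).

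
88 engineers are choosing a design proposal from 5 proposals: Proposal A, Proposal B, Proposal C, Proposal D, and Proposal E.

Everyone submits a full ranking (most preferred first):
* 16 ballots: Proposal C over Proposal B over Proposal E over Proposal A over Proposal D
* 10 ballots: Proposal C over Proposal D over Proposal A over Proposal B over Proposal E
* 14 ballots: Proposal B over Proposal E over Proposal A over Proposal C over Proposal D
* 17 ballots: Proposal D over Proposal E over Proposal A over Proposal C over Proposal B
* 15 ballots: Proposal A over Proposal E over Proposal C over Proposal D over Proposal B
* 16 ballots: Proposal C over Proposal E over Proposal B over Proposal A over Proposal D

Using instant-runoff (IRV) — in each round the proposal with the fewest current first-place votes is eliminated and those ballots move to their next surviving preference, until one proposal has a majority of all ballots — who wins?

Round 1: Proposal A 15, Proposal B 14, Proposal C 42, Proposal D 17, Proposal E 0. Proposal E eliminated.
Round 2: Proposal A 15, Proposal B 14, Proposal C 42, Proposal D 17. Proposal B eliminated.
Round 3: Proposal A 29, Proposal C 42, Proposal D 17. Proposal D eliminated.
Round 4: Proposal A 46, Proposal C 42. Proposal A has a majority (≥45).

Proposal A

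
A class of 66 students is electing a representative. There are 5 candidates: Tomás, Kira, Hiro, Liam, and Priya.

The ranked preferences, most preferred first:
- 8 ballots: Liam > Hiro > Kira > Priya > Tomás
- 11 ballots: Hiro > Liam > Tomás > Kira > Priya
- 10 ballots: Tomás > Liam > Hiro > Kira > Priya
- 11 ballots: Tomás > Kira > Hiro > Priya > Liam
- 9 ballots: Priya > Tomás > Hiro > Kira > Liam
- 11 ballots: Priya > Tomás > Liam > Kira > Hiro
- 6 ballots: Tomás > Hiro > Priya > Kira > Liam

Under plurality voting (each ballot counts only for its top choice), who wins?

Tomás

First-place votes: Tomás 27, Kira 0, Hiro 11, Liam 8, Priya 20.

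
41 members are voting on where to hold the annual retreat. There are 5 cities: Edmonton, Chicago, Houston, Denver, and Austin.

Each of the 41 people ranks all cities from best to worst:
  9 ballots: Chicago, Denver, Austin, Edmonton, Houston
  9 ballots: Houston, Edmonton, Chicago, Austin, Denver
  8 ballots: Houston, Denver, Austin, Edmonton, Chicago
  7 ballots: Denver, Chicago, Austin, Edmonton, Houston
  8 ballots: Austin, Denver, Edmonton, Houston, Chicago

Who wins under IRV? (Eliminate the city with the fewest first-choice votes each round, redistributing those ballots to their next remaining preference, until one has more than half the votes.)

Houston

Round 1: Edmonton 0, Chicago 9, Houston 17, Denver 7, Austin 8. Edmonton eliminated.
Round 2: Chicago 9, Houston 17, Denver 7, Austin 8. Denver eliminated.
Round 3: Chicago 16, Houston 17, Austin 8. Austin eliminated.
Round 4: Chicago 16, Houston 25. Houston has a majority (≥21).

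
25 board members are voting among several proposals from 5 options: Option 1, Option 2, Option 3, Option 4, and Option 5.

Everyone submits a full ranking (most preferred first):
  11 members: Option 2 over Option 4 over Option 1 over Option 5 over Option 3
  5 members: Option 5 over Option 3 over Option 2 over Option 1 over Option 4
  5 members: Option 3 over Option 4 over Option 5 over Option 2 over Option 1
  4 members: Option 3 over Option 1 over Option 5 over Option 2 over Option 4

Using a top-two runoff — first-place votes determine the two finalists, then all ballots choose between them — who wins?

Round 1 first-place votes: Option 1 0, Option 2 11, Option 3 9, Option 4 0, Option 5 5. Option 2 and Option 3 advance.
Runoff: Option 2 is ranked above Option 3 on 11 ballots, Option 3 above Option 2 on 14.

Option 3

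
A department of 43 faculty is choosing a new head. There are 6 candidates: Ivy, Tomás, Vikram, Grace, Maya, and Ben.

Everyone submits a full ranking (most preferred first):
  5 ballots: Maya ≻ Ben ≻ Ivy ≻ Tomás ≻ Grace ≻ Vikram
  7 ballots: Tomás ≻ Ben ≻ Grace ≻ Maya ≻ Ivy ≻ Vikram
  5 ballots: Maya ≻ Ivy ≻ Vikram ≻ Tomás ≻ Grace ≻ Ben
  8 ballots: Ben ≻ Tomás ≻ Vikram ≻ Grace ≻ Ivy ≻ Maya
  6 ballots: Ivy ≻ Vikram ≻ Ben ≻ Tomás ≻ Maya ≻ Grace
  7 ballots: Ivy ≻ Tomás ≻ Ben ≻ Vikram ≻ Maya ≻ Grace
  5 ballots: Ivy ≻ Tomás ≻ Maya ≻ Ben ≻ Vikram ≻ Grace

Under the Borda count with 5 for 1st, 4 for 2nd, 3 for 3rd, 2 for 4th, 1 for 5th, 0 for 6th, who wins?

Tomás

Ivy: 5×3 + 7×1 + 5×4 + 8×1 + 6×5 + 7×5 + 5×5 = 140
Tomás: 5×2 + 7×5 + 5×2 + 8×4 + 6×2 + 7×4 + 5×4 = 147
Vikram: 5×0 + 7×0 + 5×3 + 8×3 + 6×4 + 7×2 + 5×1 = 82
Grace: 5×1 + 7×3 + 5×1 + 8×2 + 6×0 + 7×0 + 5×0 = 47
Maya: 5×5 + 7×2 + 5×5 + 8×0 + 6×1 + 7×1 + 5×3 = 92
Ben: 5×4 + 7×4 + 5×0 + 8×5 + 6×3 + 7×3 + 5×2 = 137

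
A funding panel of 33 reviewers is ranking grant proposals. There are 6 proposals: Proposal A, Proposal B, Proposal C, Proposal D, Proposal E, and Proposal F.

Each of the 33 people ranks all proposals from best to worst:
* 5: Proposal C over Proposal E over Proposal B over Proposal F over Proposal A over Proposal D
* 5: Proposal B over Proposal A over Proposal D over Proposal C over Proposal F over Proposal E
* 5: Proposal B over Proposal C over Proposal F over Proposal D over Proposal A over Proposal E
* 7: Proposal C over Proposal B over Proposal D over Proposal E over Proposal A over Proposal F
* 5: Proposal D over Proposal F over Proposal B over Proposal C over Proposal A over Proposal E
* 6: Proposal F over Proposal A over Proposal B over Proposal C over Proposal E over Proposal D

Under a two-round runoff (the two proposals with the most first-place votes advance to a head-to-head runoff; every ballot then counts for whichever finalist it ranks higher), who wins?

Round 1 first-place votes: Proposal A 0, Proposal B 10, Proposal C 12, Proposal D 5, Proposal E 0, Proposal F 6. Proposal C and Proposal B advance.
Runoff: Proposal C is ranked above Proposal B on 12 ballots, Proposal B above Proposal C on 21.

Proposal B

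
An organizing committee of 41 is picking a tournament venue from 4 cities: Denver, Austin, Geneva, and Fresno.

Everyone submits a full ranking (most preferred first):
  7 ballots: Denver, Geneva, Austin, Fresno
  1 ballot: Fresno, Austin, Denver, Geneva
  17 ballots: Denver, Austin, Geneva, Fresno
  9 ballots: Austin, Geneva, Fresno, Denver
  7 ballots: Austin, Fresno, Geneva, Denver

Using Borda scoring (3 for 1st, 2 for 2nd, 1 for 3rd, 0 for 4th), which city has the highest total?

Denver: 7×3 + 1×1 + 17×3 + 9×0 + 7×0 = 73
Austin: 7×1 + 1×2 + 17×2 + 9×3 + 7×3 = 91
Geneva: 7×2 + 1×0 + 17×1 + 9×2 + 7×1 = 56
Fresno: 7×0 + 1×3 + 17×0 + 9×1 + 7×2 = 26

Austin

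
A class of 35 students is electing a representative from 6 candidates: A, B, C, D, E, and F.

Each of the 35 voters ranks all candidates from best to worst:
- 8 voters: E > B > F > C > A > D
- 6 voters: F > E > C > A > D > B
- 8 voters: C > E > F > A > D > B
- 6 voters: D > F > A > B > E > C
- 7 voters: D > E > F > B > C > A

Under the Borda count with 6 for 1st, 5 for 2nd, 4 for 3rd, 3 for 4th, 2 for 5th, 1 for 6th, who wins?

A: 8×2 + 6×3 + 8×3 + 6×4 + 7×1 = 89
B: 8×5 + 6×1 + 8×1 + 6×3 + 7×3 = 93
C: 8×3 + 6×4 + 8×6 + 6×1 + 7×2 = 116
D: 8×1 + 6×2 + 8×2 + 6×6 + 7×6 = 114
E: 8×6 + 6×5 + 8×5 + 6×2 + 7×5 = 165
F: 8×4 + 6×6 + 8×4 + 6×5 + 7×4 = 158

E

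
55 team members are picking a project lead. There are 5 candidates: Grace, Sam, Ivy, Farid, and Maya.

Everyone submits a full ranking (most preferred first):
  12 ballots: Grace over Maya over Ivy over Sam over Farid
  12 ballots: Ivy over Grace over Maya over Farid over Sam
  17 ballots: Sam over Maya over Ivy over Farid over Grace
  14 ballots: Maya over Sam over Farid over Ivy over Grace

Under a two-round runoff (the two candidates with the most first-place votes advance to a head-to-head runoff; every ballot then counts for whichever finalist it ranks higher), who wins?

Maya

Round 1 first-place votes: Grace 12, Sam 17, Ivy 12, Farid 0, Maya 14. Sam and Maya advance.
Runoff: Sam is ranked above Maya on 17 ballots, Maya above Sam on 38.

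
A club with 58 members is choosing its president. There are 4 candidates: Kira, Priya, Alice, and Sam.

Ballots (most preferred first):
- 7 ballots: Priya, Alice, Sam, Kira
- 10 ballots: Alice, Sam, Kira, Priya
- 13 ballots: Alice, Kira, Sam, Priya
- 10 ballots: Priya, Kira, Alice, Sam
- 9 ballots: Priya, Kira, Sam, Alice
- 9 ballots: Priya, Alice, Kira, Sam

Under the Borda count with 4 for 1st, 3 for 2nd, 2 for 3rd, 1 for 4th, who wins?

Alice

Kira: 7×1 + 10×2 + 13×3 + 10×3 + 9×3 + 9×2 = 141
Priya: 7×4 + 10×1 + 13×1 + 10×4 + 9×4 + 9×4 = 163
Alice: 7×3 + 10×4 + 13×4 + 10×2 + 9×1 + 9×3 = 169
Sam: 7×2 + 10×3 + 13×2 + 10×1 + 9×2 + 9×1 = 107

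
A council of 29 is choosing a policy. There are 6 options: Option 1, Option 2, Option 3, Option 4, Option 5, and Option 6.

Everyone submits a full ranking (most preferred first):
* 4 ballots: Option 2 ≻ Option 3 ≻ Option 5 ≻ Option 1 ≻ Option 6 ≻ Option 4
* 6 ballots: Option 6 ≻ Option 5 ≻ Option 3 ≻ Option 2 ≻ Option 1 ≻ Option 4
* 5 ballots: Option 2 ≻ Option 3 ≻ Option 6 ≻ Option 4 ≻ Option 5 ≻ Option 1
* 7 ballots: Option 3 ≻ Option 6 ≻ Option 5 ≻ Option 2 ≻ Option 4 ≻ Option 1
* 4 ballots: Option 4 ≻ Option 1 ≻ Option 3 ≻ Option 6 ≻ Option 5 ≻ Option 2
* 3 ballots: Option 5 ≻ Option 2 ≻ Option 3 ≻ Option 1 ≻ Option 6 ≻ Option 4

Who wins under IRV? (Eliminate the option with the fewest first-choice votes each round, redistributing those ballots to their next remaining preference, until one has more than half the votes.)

Round 1: Option 1 0, Option 2 9, Option 3 7, Option 4 4, Option 5 3, Option 6 6. Option 1 eliminated.
Round 2: Option 2 9, Option 3 7, Option 4 4, Option 5 3, Option 6 6. Option 5 eliminated.
Round 3: Option 2 12, Option 3 7, Option 4 4, Option 6 6. Option 4 eliminated.
Round 4: Option 2 12, Option 3 11, Option 6 6. Option 6 eliminated.
Round 5: Option 2 12, Option 3 17. Option 3 has a majority (≥15).

Option 3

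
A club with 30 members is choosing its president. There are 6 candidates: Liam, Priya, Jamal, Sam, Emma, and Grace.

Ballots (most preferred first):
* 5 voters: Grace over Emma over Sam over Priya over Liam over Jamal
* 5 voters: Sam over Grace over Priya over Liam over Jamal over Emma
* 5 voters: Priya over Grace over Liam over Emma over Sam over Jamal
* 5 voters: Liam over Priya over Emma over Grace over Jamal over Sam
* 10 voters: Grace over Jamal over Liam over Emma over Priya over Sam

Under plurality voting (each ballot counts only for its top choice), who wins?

Grace

First-place votes: Liam 5, Priya 5, Jamal 0, Sam 5, Emma 0, Grace 15.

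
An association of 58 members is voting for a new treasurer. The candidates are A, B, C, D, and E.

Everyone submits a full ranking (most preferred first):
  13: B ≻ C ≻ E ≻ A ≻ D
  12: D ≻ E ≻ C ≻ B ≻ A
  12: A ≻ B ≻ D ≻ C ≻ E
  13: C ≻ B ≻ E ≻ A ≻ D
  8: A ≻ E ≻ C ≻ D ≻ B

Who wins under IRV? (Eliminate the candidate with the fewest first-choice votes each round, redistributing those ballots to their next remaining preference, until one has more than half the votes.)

Round 1: A 20, B 13, C 13, D 12, E 0. E eliminated.
Round 2: A 20, B 13, C 13, D 12. D eliminated.
Round 3: A 20, B 13, C 25. B eliminated.
Round 4: A 20, C 38. C has a majority (≥30).

C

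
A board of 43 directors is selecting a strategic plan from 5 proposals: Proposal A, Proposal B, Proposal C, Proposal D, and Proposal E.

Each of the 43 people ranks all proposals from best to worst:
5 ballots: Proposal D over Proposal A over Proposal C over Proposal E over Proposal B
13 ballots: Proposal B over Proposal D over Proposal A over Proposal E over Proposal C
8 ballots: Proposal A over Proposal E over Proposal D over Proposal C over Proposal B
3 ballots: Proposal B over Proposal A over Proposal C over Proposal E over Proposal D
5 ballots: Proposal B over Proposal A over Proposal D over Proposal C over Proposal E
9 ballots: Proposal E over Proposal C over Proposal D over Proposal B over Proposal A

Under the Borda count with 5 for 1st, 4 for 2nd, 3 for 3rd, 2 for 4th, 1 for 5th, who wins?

Proposal D

Proposal A: 5×4 + 13×3 + 8×5 + 3×4 + 5×4 + 9×1 = 140
Proposal B: 5×1 + 13×5 + 8×1 + 3×5 + 5×5 + 9×2 = 136
Proposal C: 5×3 + 13×1 + 8×2 + 3×3 + 5×2 + 9×4 = 99
Proposal D: 5×5 + 13×4 + 8×3 + 3×1 + 5×3 + 9×3 = 146
Proposal E: 5×2 + 13×2 + 8×4 + 3×2 + 5×1 + 9×5 = 124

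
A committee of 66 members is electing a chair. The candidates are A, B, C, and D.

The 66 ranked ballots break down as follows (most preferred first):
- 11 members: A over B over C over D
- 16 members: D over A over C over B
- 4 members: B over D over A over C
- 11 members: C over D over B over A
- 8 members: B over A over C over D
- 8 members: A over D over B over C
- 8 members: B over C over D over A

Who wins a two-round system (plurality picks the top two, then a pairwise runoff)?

Round 1 first-place votes: A 19, B 20, C 11, D 16. B and A advance.
Runoff: B is ranked above A on 31 ballots, A above B on 35.

A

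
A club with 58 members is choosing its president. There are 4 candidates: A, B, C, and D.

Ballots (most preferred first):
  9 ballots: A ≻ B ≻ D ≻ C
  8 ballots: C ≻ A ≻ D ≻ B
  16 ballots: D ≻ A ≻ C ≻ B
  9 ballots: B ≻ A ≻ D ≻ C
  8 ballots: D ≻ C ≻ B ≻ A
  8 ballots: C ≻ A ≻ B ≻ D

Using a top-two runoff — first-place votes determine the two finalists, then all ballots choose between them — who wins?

Round 1 first-place votes: A 9, B 9, C 16, D 24. D and C advance.
Runoff: D is ranked above C on 42 ballots, C above D on 16.

D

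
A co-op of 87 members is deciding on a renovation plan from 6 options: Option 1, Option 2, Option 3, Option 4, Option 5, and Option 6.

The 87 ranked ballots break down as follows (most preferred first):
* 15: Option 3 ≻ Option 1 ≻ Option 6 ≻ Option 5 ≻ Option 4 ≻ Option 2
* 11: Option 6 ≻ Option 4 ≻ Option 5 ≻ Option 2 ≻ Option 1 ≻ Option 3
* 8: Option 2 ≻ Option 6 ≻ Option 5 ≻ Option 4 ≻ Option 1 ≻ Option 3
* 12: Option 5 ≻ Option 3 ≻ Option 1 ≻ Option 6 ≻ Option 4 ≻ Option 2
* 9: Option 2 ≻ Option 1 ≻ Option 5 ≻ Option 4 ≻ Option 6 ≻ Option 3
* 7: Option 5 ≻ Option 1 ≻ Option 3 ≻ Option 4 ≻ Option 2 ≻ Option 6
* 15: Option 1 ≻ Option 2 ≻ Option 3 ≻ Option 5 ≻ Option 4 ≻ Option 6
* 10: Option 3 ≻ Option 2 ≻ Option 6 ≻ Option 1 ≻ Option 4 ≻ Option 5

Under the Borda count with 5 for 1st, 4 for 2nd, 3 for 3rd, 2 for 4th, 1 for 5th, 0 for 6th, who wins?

Option 1: 15×4 + 11×1 + 8×1 + 12×3 + 9×4 + 7×4 + 15×5 + 10×2 = 274
Option 2: 15×0 + 11×2 + 8×5 + 12×0 + 9×5 + 7×1 + 15×4 + 10×4 = 214
Option 3: 15×5 + 11×0 + 8×0 + 12×4 + 9×0 + 7×3 + 15×3 + 10×5 = 239
Option 4: 15×1 + 11×4 + 8×2 + 12×1 + 9×2 + 7×2 + 15×1 + 10×1 = 144
Option 5: 15×2 + 11×3 + 8×3 + 12×5 + 9×3 + 7×5 + 15×2 + 10×0 = 239
Option 6: 15×3 + 11×5 + 8×4 + 12×2 + 9×1 + 7×0 + 15×0 + 10×3 = 195

Option 1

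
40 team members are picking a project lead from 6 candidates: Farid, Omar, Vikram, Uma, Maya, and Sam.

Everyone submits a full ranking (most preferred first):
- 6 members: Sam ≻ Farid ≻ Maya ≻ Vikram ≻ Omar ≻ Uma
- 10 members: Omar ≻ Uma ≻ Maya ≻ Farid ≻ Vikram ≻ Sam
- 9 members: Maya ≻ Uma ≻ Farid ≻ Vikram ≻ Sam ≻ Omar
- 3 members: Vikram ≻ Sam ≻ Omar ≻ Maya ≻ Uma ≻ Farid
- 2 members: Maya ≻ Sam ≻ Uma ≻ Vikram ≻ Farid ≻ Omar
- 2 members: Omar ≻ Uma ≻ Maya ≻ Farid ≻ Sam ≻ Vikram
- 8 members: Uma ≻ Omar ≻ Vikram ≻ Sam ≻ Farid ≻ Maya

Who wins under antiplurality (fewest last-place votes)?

Vikram

Last-place votes: Farid 3, Omar 11, Vikram 2, Uma 6, Maya 8, Sam 10.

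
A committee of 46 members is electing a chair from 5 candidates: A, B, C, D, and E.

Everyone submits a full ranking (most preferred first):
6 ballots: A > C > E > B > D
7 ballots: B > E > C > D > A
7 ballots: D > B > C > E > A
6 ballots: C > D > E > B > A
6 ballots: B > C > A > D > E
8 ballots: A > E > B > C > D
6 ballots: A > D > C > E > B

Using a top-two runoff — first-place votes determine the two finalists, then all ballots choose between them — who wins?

B

Round 1 first-place votes: A 20, B 13, C 6, D 7, E 0. A and B advance.
Runoff: A is ranked above B on 20 ballots, B above A on 26.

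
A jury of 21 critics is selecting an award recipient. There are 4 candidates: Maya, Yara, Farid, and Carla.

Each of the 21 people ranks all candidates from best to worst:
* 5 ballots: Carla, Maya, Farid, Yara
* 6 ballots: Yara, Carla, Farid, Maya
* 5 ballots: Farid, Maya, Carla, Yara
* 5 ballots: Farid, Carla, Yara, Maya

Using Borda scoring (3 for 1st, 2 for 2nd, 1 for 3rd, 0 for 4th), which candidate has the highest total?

Carla

Maya: 5×2 + 6×0 + 5×2 + 5×0 = 20
Yara: 5×0 + 6×3 + 5×0 + 5×1 = 23
Farid: 5×1 + 6×1 + 5×3 + 5×3 = 41
Carla: 5×3 + 6×2 + 5×1 + 5×2 = 42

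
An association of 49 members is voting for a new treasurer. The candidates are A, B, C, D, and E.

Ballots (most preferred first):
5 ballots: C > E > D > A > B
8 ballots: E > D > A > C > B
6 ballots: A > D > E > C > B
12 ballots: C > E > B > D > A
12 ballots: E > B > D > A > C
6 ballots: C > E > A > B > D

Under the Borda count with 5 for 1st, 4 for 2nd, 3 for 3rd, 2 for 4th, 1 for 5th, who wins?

A: 5×2 + 8×3 + 6×5 + 12×1 + 12×2 + 6×3 = 118
B: 5×1 + 8×1 + 6×1 + 12×3 + 12×4 + 6×2 = 115
C: 5×5 + 8×2 + 6×2 + 12×5 + 12×1 + 6×5 = 155
D: 5×3 + 8×4 + 6×4 + 12×2 + 12×3 + 6×1 = 137
E: 5×4 + 8×5 + 6×3 + 12×4 + 12×5 + 6×4 = 210

E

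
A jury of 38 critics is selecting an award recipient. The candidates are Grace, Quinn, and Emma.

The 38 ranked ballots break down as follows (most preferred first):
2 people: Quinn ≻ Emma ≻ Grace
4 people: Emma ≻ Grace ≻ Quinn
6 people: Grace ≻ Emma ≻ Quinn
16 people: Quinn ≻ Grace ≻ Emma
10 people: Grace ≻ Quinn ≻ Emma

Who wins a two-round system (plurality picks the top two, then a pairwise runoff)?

Round 1 first-place votes: Grace 16, Quinn 18, Emma 4. Quinn and Grace advance.
Runoff: Quinn is ranked above Grace on 18 ballots, Grace above Quinn on 20.

Grace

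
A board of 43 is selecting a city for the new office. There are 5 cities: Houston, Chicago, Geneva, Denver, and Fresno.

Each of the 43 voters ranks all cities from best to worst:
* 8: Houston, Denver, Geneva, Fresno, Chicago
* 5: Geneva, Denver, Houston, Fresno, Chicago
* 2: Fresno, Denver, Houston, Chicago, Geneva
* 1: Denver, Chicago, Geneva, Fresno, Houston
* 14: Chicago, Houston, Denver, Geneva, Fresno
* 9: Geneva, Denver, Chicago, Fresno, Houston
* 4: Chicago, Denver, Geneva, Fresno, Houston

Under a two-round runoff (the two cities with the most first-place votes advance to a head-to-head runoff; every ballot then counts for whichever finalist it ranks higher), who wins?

Round 1 first-place votes: Houston 8, Chicago 18, Geneva 14, Denver 1, Fresno 2. Chicago and Geneva advance.
Runoff: Chicago is ranked above Geneva on 21 ballots, Geneva above Chicago on 22.

Geneva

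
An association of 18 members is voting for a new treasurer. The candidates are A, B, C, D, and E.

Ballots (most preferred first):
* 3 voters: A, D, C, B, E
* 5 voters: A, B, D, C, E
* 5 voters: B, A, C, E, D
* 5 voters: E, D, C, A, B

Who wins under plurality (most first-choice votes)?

A

First-place votes: A 8, B 5, C 0, D 0, E 5.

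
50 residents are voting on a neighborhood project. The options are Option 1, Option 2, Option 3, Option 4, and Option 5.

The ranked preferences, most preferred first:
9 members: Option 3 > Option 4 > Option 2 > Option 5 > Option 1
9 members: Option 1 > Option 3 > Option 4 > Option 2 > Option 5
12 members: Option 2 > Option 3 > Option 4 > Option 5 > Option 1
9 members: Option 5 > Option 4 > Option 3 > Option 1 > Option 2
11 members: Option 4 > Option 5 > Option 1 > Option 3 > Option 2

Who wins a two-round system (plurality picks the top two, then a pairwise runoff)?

Option 4

Round 1 first-place votes: Option 1 9, Option 2 12, Option 3 9, Option 4 11, Option 5 9. Option 2 and Option 4 advance.
Runoff: Option 2 is ranked above Option 4 on 12 ballots, Option 4 above Option 2 on 38.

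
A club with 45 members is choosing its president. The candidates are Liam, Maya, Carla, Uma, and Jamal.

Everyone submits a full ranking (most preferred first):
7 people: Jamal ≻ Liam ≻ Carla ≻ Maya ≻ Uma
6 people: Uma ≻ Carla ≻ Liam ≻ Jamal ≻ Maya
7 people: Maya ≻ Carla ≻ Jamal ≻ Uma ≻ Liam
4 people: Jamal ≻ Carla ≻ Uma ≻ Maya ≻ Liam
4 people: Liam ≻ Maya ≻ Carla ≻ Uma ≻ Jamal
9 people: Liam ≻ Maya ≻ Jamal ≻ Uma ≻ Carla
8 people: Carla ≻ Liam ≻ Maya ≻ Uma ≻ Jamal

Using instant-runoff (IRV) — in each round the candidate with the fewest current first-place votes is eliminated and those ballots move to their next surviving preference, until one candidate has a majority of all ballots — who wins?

Carla

Round 1: Liam 13, Maya 7, Carla 8, Uma 6, Jamal 11. Uma eliminated.
Round 2: Liam 13, Maya 7, Carla 14, Jamal 11. Maya eliminated.
Round 3: Liam 13, Carla 21, Jamal 11. Jamal eliminated.
Round 4: Liam 20, Carla 25. Carla has a majority (≥23).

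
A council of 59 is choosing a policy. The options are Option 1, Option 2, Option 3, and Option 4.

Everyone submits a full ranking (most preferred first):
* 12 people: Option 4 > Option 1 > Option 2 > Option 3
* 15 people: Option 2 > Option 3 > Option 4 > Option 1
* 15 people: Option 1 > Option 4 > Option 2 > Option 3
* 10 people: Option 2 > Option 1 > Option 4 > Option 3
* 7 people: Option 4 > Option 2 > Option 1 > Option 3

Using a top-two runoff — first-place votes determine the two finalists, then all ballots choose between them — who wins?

Round 1 first-place votes: Option 1 15, Option 2 25, Option 3 0, Option 4 19. Option 2 and Option 4 advance.
Runoff: Option 2 is ranked above Option 4 on 25 ballots, Option 4 above Option 2 on 34.

Option 4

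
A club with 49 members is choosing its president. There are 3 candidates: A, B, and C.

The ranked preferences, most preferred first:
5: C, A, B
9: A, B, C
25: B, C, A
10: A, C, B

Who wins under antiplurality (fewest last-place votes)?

Last-place votes: A 25, B 15, C 9.

C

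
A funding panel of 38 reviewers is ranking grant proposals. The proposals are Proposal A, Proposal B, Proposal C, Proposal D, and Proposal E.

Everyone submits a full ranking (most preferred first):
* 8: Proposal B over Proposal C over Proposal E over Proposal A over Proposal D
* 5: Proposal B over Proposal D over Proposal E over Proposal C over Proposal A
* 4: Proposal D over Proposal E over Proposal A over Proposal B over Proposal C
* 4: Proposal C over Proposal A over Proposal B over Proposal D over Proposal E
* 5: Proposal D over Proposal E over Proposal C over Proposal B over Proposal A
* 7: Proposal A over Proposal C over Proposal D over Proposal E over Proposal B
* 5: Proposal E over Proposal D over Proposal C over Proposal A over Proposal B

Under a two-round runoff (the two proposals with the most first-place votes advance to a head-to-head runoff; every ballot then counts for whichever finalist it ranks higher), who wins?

Round 1 first-place votes: Proposal A 7, Proposal B 13, Proposal C 4, Proposal D 9, Proposal E 5. Proposal B and Proposal D advance.
Runoff: Proposal B is ranked above Proposal D on 17 ballots, Proposal D above Proposal B on 21.

Proposal D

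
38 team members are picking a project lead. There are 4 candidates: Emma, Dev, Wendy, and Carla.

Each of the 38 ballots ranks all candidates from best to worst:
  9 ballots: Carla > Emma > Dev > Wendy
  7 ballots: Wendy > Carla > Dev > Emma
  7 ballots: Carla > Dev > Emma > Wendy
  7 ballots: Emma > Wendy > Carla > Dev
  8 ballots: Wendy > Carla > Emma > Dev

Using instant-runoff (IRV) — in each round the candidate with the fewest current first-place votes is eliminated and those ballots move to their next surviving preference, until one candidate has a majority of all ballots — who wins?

Round 1: Emma 7, Dev 0, Wendy 15, Carla 16. Dev eliminated.
Round 2: Emma 7, Wendy 15, Carla 16. Emma eliminated.
Round 3: Wendy 22, Carla 16. Wendy has a majority (≥20).

Wendy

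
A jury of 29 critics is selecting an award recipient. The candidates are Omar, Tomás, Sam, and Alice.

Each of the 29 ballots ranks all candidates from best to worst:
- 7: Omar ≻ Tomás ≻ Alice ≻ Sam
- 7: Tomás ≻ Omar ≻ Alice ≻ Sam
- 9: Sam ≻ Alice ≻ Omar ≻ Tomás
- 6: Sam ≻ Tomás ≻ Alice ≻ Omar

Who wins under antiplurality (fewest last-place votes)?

Last-place votes: Omar 6, Tomás 9, Sam 14, Alice 0.

Alice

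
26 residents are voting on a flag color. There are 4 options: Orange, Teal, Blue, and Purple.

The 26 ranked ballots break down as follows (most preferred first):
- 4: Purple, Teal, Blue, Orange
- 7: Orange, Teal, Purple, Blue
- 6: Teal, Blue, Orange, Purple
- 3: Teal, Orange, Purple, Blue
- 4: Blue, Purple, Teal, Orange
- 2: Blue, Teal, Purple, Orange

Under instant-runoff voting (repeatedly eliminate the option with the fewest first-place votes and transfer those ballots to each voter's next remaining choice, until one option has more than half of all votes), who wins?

Teal

Round 1: Orange 7, Teal 9, Blue 6, Purple 4. Purple eliminated.
Round 2: Orange 7, Teal 13, Blue 6. Blue eliminated.
Round 3: Orange 7, Teal 19. Teal has a majority (≥14).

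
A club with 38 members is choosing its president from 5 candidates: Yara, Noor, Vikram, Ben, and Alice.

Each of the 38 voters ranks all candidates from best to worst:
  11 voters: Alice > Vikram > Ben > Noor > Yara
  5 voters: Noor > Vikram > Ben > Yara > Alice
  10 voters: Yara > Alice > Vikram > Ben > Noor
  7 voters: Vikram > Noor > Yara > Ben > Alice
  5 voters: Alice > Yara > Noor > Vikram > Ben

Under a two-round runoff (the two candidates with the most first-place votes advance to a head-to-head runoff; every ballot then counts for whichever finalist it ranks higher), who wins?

Round 1 first-place votes: Yara 10, Noor 5, Vikram 7, Ben 0, Alice 16. Alice and Yara advance.
Runoff: Alice is ranked above Yara on 16 ballots, Yara above Alice on 22.

Yara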